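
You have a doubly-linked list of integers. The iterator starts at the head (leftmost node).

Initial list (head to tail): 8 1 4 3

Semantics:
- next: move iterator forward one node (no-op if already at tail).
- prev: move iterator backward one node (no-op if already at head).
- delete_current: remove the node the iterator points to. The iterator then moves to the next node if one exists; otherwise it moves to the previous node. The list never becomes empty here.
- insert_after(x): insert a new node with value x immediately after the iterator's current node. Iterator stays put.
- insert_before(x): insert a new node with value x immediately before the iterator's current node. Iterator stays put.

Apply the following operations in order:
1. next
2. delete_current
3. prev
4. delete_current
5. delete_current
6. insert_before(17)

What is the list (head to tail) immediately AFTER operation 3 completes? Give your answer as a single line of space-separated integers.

After 1 (next): list=[8, 1, 4, 3] cursor@1
After 2 (delete_current): list=[8, 4, 3] cursor@4
After 3 (prev): list=[8, 4, 3] cursor@8

Answer: 8 4 3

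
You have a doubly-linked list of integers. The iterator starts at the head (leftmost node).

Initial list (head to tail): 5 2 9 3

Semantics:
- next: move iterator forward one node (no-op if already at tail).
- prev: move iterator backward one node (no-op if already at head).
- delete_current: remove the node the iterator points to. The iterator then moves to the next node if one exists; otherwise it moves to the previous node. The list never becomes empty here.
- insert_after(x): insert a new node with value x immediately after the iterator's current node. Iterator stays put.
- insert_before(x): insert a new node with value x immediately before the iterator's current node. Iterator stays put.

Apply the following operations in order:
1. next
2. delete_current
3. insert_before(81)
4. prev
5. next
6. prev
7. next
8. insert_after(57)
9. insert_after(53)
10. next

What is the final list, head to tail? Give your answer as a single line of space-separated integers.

Answer: 5 81 9 53 57 3

Derivation:
After 1 (next): list=[5, 2, 9, 3] cursor@2
After 2 (delete_current): list=[5, 9, 3] cursor@9
After 3 (insert_before(81)): list=[5, 81, 9, 3] cursor@9
After 4 (prev): list=[5, 81, 9, 3] cursor@81
After 5 (next): list=[5, 81, 9, 3] cursor@9
After 6 (prev): list=[5, 81, 9, 3] cursor@81
After 7 (next): list=[5, 81, 9, 3] cursor@9
After 8 (insert_after(57)): list=[5, 81, 9, 57, 3] cursor@9
After 9 (insert_after(53)): list=[5, 81, 9, 53, 57, 3] cursor@9
After 10 (next): list=[5, 81, 9, 53, 57, 3] cursor@53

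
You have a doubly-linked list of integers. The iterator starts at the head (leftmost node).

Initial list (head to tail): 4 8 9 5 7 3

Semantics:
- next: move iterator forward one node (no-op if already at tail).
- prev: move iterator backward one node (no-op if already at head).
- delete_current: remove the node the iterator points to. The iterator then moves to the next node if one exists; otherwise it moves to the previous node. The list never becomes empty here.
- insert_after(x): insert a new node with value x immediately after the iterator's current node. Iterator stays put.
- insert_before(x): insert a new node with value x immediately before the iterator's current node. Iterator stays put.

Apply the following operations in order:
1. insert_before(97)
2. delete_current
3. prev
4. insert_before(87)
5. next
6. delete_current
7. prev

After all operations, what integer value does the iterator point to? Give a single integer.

Answer: 97

Derivation:
After 1 (insert_before(97)): list=[97, 4, 8, 9, 5, 7, 3] cursor@4
After 2 (delete_current): list=[97, 8, 9, 5, 7, 3] cursor@8
After 3 (prev): list=[97, 8, 9, 5, 7, 3] cursor@97
After 4 (insert_before(87)): list=[87, 97, 8, 9, 5, 7, 3] cursor@97
After 5 (next): list=[87, 97, 8, 9, 5, 7, 3] cursor@8
After 6 (delete_current): list=[87, 97, 9, 5, 7, 3] cursor@9
After 7 (prev): list=[87, 97, 9, 5, 7, 3] cursor@97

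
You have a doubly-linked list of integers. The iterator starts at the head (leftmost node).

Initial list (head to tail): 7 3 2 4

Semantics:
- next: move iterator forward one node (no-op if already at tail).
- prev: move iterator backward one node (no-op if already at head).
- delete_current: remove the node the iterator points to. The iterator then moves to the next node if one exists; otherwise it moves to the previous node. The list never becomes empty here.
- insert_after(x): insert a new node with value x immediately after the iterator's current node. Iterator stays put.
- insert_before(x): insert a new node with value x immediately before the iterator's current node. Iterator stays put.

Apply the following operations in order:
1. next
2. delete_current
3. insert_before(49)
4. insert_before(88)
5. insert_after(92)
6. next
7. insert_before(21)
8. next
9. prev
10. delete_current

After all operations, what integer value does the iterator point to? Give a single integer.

After 1 (next): list=[7, 3, 2, 4] cursor@3
After 2 (delete_current): list=[7, 2, 4] cursor@2
After 3 (insert_before(49)): list=[7, 49, 2, 4] cursor@2
After 4 (insert_before(88)): list=[7, 49, 88, 2, 4] cursor@2
After 5 (insert_after(92)): list=[7, 49, 88, 2, 92, 4] cursor@2
After 6 (next): list=[7, 49, 88, 2, 92, 4] cursor@92
After 7 (insert_before(21)): list=[7, 49, 88, 2, 21, 92, 4] cursor@92
After 8 (next): list=[7, 49, 88, 2, 21, 92, 4] cursor@4
After 9 (prev): list=[7, 49, 88, 2, 21, 92, 4] cursor@92
After 10 (delete_current): list=[7, 49, 88, 2, 21, 4] cursor@4

Answer: 4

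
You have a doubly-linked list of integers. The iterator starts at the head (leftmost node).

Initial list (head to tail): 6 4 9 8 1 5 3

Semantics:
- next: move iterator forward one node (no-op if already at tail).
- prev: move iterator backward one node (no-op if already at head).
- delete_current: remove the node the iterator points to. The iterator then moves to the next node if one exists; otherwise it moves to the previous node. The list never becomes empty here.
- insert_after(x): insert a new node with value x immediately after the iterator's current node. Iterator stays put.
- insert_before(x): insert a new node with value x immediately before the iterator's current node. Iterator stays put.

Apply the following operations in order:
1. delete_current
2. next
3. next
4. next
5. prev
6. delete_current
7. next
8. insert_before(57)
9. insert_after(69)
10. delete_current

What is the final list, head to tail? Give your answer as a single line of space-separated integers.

Answer: 4 9 1 57 69 3

Derivation:
After 1 (delete_current): list=[4, 9, 8, 1, 5, 3] cursor@4
After 2 (next): list=[4, 9, 8, 1, 5, 3] cursor@9
After 3 (next): list=[4, 9, 8, 1, 5, 3] cursor@8
After 4 (next): list=[4, 9, 8, 1, 5, 3] cursor@1
After 5 (prev): list=[4, 9, 8, 1, 5, 3] cursor@8
After 6 (delete_current): list=[4, 9, 1, 5, 3] cursor@1
After 7 (next): list=[4, 9, 1, 5, 3] cursor@5
After 8 (insert_before(57)): list=[4, 9, 1, 57, 5, 3] cursor@5
After 9 (insert_after(69)): list=[4, 9, 1, 57, 5, 69, 3] cursor@5
After 10 (delete_current): list=[4, 9, 1, 57, 69, 3] cursor@69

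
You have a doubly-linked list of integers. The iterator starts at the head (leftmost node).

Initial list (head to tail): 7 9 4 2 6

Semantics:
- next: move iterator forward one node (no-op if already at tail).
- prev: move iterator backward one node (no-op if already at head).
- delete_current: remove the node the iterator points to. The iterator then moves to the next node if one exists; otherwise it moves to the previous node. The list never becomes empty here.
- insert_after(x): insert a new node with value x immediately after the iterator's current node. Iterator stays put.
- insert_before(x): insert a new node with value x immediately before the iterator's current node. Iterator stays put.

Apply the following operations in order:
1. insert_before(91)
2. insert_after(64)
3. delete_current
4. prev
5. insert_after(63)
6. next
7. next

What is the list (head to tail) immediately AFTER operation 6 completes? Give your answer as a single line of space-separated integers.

Answer: 91 63 64 9 4 2 6

Derivation:
After 1 (insert_before(91)): list=[91, 7, 9, 4, 2, 6] cursor@7
After 2 (insert_after(64)): list=[91, 7, 64, 9, 4, 2, 6] cursor@7
After 3 (delete_current): list=[91, 64, 9, 4, 2, 6] cursor@64
After 4 (prev): list=[91, 64, 9, 4, 2, 6] cursor@91
After 5 (insert_after(63)): list=[91, 63, 64, 9, 4, 2, 6] cursor@91
After 6 (next): list=[91, 63, 64, 9, 4, 2, 6] cursor@63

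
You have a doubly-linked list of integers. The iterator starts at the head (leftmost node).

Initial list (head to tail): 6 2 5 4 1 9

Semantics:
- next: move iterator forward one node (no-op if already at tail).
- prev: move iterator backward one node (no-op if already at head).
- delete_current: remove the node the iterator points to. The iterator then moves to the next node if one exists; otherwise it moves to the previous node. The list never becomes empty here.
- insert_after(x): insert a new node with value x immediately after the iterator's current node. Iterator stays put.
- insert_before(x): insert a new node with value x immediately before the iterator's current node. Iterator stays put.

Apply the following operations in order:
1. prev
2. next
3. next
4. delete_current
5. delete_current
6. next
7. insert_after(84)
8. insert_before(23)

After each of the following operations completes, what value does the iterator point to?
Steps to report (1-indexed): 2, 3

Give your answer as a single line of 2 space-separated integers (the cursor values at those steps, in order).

After 1 (prev): list=[6, 2, 5, 4, 1, 9] cursor@6
After 2 (next): list=[6, 2, 5, 4, 1, 9] cursor@2
After 3 (next): list=[6, 2, 5, 4, 1, 9] cursor@5
After 4 (delete_current): list=[6, 2, 4, 1, 9] cursor@4
After 5 (delete_current): list=[6, 2, 1, 9] cursor@1
After 6 (next): list=[6, 2, 1, 9] cursor@9
After 7 (insert_after(84)): list=[6, 2, 1, 9, 84] cursor@9
After 8 (insert_before(23)): list=[6, 2, 1, 23, 9, 84] cursor@9

Answer: 2 5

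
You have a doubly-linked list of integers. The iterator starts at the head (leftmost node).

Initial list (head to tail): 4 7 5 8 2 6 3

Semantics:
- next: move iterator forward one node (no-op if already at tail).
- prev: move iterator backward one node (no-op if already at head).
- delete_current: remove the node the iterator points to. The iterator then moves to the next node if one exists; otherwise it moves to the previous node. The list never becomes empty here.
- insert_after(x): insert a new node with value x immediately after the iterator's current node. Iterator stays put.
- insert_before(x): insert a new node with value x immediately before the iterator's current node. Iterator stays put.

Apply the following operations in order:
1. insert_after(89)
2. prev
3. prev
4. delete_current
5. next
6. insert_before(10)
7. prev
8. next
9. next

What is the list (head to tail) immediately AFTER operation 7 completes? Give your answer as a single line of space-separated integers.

After 1 (insert_after(89)): list=[4, 89, 7, 5, 8, 2, 6, 3] cursor@4
After 2 (prev): list=[4, 89, 7, 5, 8, 2, 6, 3] cursor@4
After 3 (prev): list=[4, 89, 7, 5, 8, 2, 6, 3] cursor@4
After 4 (delete_current): list=[89, 7, 5, 8, 2, 6, 3] cursor@89
After 5 (next): list=[89, 7, 5, 8, 2, 6, 3] cursor@7
After 6 (insert_before(10)): list=[89, 10, 7, 5, 8, 2, 6, 3] cursor@7
After 7 (prev): list=[89, 10, 7, 5, 8, 2, 6, 3] cursor@10

Answer: 89 10 7 5 8 2 6 3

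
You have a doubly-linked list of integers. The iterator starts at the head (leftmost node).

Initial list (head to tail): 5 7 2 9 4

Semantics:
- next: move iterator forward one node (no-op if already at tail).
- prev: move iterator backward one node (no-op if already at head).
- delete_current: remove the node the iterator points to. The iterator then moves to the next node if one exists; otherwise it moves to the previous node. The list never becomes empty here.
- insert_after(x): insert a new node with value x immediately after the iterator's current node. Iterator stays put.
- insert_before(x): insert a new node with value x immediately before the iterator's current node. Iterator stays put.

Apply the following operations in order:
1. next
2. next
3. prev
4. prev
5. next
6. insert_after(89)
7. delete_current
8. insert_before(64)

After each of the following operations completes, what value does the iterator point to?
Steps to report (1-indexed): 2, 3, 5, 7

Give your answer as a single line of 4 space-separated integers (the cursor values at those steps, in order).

After 1 (next): list=[5, 7, 2, 9, 4] cursor@7
After 2 (next): list=[5, 7, 2, 9, 4] cursor@2
After 3 (prev): list=[5, 7, 2, 9, 4] cursor@7
After 4 (prev): list=[5, 7, 2, 9, 4] cursor@5
After 5 (next): list=[5, 7, 2, 9, 4] cursor@7
After 6 (insert_after(89)): list=[5, 7, 89, 2, 9, 4] cursor@7
After 7 (delete_current): list=[5, 89, 2, 9, 4] cursor@89
After 8 (insert_before(64)): list=[5, 64, 89, 2, 9, 4] cursor@89

Answer: 2 7 7 89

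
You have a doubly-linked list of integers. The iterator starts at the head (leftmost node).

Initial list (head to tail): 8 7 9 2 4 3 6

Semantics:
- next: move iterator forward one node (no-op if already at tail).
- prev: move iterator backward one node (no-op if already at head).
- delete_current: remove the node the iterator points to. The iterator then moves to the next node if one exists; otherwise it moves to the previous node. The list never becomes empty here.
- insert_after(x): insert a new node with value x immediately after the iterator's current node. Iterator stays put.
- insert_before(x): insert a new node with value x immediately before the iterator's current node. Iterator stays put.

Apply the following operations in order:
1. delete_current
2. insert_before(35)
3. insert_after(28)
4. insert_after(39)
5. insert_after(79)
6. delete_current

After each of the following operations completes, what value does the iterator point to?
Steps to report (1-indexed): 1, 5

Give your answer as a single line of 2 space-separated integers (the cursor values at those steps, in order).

After 1 (delete_current): list=[7, 9, 2, 4, 3, 6] cursor@7
After 2 (insert_before(35)): list=[35, 7, 9, 2, 4, 3, 6] cursor@7
After 3 (insert_after(28)): list=[35, 7, 28, 9, 2, 4, 3, 6] cursor@7
After 4 (insert_after(39)): list=[35, 7, 39, 28, 9, 2, 4, 3, 6] cursor@7
After 5 (insert_after(79)): list=[35, 7, 79, 39, 28, 9, 2, 4, 3, 6] cursor@7
After 6 (delete_current): list=[35, 79, 39, 28, 9, 2, 4, 3, 6] cursor@79

Answer: 7 7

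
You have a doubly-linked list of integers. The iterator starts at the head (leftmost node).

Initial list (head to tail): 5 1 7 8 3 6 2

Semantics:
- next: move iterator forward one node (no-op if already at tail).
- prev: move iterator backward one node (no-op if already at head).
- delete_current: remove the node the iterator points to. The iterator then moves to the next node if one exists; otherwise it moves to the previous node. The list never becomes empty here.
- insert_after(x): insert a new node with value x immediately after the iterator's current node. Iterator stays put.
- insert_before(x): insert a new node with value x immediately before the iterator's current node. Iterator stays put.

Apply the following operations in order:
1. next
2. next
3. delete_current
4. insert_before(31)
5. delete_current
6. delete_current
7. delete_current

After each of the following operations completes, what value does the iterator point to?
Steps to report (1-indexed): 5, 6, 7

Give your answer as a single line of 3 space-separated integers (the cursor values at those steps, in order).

After 1 (next): list=[5, 1, 7, 8, 3, 6, 2] cursor@1
After 2 (next): list=[5, 1, 7, 8, 3, 6, 2] cursor@7
After 3 (delete_current): list=[5, 1, 8, 3, 6, 2] cursor@8
After 4 (insert_before(31)): list=[5, 1, 31, 8, 3, 6, 2] cursor@8
After 5 (delete_current): list=[5, 1, 31, 3, 6, 2] cursor@3
After 6 (delete_current): list=[5, 1, 31, 6, 2] cursor@6
After 7 (delete_current): list=[5, 1, 31, 2] cursor@2

Answer: 3 6 2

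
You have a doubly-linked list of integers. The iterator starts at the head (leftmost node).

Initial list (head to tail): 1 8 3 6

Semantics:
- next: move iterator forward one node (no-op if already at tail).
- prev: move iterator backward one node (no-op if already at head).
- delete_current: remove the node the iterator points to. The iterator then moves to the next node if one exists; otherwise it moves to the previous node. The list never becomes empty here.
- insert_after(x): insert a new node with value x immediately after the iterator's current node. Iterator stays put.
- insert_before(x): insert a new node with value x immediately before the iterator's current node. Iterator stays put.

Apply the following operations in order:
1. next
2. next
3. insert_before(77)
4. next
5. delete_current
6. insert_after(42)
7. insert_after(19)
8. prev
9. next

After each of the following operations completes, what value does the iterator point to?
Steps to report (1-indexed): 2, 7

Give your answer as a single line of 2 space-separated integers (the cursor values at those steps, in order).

After 1 (next): list=[1, 8, 3, 6] cursor@8
After 2 (next): list=[1, 8, 3, 6] cursor@3
After 3 (insert_before(77)): list=[1, 8, 77, 3, 6] cursor@3
After 4 (next): list=[1, 8, 77, 3, 6] cursor@6
After 5 (delete_current): list=[1, 8, 77, 3] cursor@3
After 6 (insert_after(42)): list=[1, 8, 77, 3, 42] cursor@3
After 7 (insert_after(19)): list=[1, 8, 77, 3, 19, 42] cursor@3
After 8 (prev): list=[1, 8, 77, 3, 19, 42] cursor@77
After 9 (next): list=[1, 8, 77, 3, 19, 42] cursor@3

Answer: 3 3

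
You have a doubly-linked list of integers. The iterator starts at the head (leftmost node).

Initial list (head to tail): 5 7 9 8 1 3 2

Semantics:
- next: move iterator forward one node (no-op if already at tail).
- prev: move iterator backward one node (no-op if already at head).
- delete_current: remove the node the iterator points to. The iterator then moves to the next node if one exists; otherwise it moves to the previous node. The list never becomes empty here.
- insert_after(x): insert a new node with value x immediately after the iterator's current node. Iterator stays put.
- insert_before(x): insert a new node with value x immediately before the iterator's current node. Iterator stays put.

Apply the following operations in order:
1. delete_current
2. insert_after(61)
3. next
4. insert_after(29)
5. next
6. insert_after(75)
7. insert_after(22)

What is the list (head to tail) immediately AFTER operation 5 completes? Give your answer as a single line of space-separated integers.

Answer: 7 61 29 9 8 1 3 2

Derivation:
After 1 (delete_current): list=[7, 9, 8, 1, 3, 2] cursor@7
After 2 (insert_after(61)): list=[7, 61, 9, 8, 1, 3, 2] cursor@7
After 3 (next): list=[7, 61, 9, 8, 1, 3, 2] cursor@61
After 4 (insert_after(29)): list=[7, 61, 29, 9, 8, 1, 3, 2] cursor@61
After 5 (next): list=[7, 61, 29, 9, 8, 1, 3, 2] cursor@29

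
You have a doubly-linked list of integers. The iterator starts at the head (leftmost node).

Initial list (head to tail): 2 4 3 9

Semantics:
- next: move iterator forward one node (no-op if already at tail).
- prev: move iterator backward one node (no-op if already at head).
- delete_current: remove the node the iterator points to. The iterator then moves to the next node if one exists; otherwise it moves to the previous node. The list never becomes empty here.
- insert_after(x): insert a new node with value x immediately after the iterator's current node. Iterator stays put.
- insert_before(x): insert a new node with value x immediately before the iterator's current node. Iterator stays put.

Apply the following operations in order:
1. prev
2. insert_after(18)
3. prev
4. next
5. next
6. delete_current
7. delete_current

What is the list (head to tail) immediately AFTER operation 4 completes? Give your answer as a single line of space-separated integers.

After 1 (prev): list=[2, 4, 3, 9] cursor@2
After 2 (insert_after(18)): list=[2, 18, 4, 3, 9] cursor@2
After 3 (prev): list=[2, 18, 4, 3, 9] cursor@2
After 4 (next): list=[2, 18, 4, 3, 9] cursor@18

Answer: 2 18 4 3 9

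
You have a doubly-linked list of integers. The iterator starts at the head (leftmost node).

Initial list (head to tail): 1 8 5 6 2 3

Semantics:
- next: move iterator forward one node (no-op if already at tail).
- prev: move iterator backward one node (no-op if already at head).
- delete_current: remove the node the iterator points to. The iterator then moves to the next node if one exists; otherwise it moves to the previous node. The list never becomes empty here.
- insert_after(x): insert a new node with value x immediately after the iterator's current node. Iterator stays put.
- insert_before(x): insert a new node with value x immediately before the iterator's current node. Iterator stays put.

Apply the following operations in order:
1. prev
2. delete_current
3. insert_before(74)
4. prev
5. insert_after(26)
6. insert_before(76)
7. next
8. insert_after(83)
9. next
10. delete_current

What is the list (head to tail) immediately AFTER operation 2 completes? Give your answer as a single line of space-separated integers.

After 1 (prev): list=[1, 8, 5, 6, 2, 3] cursor@1
After 2 (delete_current): list=[8, 5, 6, 2, 3] cursor@8

Answer: 8 5 6 2 3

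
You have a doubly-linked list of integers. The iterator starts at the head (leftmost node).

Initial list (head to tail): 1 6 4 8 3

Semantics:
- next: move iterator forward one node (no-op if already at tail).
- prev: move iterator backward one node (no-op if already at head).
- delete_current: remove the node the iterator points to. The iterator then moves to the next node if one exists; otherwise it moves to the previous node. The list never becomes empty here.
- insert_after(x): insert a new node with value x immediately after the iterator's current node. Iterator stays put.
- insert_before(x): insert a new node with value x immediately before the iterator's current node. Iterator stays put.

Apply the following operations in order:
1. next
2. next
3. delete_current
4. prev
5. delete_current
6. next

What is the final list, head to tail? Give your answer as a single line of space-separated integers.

Answer: 1 8 3

Derivation:
After 1 (next): list=[1, 6, 4, 8, 3] cursor@6
After 2 (next): list=[1, 6, 4, 8, 3] cursor@4
After 3 (delete_current): list=[1, 6, 8, 3] cursor@8
After 4 (prev): list=[1, 6, 8, 3] cursor@6
After 5 (delete_current): list=[1, 8, 3] cursor@8
After 6 (next): list=[1, 8, 3] cursor@3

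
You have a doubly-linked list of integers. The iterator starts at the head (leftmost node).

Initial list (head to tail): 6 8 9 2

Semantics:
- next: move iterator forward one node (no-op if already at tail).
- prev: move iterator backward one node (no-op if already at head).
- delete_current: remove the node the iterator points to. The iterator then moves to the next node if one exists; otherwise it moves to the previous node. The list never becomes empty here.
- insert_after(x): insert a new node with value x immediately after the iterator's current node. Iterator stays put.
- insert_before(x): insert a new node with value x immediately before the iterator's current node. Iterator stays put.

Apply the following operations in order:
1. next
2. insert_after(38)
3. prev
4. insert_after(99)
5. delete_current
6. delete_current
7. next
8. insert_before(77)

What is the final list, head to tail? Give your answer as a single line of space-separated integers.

After 1 (next): list=[6, 8, 9, 2] cursor@8
After 2 (insert_after(38)): list=[6, 8, 38, 9, 2] cursor@8
After 3 (prev): list=[6, 8, 38, 9, 2] cursor@6
After 4 (insert_after(99)): list=[6, 99, 8, 38, 9, 2] cursor@6
After 5 (delete_current): list=[99, 8, 38, 9, 2] cursor@99
After 6 (delete_current): list=[8, 38, 9, 2] cursor@8
After 7 (next): list=[8, 38, 9, 2] cursor@38
After 8 (insert_before(77)): list=[8, 77, 38, 9, 2] cursor@38

Answer: 8 77 38 9 2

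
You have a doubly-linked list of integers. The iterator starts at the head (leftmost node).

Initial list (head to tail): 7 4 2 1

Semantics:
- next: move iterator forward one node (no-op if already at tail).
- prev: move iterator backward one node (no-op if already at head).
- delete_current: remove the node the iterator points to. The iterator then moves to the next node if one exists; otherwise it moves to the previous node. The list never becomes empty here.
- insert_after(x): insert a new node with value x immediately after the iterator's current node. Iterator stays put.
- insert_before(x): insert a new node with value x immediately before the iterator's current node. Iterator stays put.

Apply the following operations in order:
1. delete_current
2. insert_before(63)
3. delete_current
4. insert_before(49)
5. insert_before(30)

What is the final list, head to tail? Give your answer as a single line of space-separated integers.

After 1 (delete_current): list=[4, 2, 1] cursor@4
After 2 (insert_before(63)): list=[63, 4, 2, 1] cursor@4
After 3 (delete_current): list=[63, 2, 1] cursor@2
After 4 (insert_before(49)): list=[63, 49, 2, 1] cursor@2
After 5 (insert_before(30)): list=[63, 49, 30, 2, 1] cursor@2

Answer: 63 49 30 2 1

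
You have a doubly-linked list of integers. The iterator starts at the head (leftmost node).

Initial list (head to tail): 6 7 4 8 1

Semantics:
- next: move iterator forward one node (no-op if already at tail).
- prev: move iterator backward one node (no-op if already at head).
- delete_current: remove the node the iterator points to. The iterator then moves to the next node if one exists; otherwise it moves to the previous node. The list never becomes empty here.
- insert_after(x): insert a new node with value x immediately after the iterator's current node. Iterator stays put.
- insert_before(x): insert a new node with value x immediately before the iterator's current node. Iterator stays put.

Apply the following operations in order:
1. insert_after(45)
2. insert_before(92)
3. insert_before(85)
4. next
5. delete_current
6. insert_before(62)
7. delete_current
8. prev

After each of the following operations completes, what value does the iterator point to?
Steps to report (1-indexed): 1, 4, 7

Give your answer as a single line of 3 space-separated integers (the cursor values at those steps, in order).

Answer: 6 45 4

Derivation:
After 1 (insert_after(45)): list=[6, 45, 7, 4, 8, 1] cursor@6
After 2 (insert_before(92)): list=[92, 6, 45, 7, 4, 8, 1] cursor@6
After 3 (insert_before(85)): list=[92, 85, 6, 45, 7, 4, 8, 1] cursor@6
After 4 (next): list=[92, 85, 6, 45, 7, 4, 8, 1] cursor@45
After 5 (delete_current): list=[92, 85, 6, 7, 4, 8, 1] cursor@7
After 6 (insert_before(62)): list=[92, 85, 6, 62, 7, 4, 8, 1] cursor@7
After 7 (delete_current): list=[92, 85, 6, 62, 4, 8, 1] cursor@4
After 8 (prev): list=[92, 85, 6, 62, 4, 8, 1] cursor@62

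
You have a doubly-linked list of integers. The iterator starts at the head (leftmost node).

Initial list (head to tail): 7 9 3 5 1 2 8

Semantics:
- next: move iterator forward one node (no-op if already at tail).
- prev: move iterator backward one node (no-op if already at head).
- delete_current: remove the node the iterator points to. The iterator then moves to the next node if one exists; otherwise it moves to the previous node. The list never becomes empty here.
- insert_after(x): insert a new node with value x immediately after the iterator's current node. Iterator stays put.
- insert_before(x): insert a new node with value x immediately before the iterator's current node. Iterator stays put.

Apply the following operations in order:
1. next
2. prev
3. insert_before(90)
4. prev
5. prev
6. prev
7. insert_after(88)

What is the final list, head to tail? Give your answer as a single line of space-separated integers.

After 1 (next): list=[7, 9, 3, 5, 1, 2, 8] cursor@9
After 2 (prev): list=[7, 9, 3, 5, 1, 2, 8] cursor@7
After 3 (insert_before(90)): list=[90, 7, 9, 3, 5, 1, 2, 8] cursor@7
After 4 (prev): list=[90, 7, 9, 3, 5, 1, 2, 8] cursor@90
After 5 (prev): list=[90, 7, 9, 3, 5, 1, 2, 8] cursor@90
After 6 (prev): list=[90, 7, 9, 3, 5, 1, 2, 8] cursor@90
After 7 (insert_after(88)): list=[90, 88, 7, 9, 3, 5, 1, 2, 8] cursor@90

Answer: 90 88 7 9 3 5 1 2 8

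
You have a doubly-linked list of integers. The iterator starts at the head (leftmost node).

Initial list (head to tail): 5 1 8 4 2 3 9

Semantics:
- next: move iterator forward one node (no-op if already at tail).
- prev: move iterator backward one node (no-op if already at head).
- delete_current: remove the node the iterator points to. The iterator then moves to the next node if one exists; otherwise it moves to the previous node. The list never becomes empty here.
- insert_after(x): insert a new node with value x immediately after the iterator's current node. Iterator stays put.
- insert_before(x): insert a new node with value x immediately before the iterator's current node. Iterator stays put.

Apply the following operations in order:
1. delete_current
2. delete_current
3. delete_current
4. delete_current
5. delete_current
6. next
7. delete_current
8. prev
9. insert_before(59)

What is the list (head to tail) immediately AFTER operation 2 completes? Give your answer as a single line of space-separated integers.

Answer: 8 4 2 3 9

Derivation:
After 1 (delete_current): list=[1, 8, 4, 2, 3, 9] cursor@1
After 2 (delete_current): list=[8, 4, 2, 3, 9] cursor@8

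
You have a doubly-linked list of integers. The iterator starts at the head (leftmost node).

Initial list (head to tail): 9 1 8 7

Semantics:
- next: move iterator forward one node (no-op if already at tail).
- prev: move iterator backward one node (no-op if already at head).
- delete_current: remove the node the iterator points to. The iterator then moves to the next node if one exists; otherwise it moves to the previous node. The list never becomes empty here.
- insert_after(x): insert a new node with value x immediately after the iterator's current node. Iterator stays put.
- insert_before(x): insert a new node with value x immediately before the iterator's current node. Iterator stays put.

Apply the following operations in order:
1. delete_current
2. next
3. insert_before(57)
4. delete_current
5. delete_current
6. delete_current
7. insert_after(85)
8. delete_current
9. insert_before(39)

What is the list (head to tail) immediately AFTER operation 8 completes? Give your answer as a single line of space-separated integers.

After 1 (delete_current): list=[1, 8, 7] cursor@1
After 2 (next): list=[1, 8, 7] cursor@8
After 3 (insert_before(57)): list=[1, 57, 8, 7] cursor@8
After 4 (delete_current): list=[1, 57, 7] cursor@7
After 5 (delete_current): list=[1, 57] cursor@57
After 6 (delete_current): list=[1] cursor@1
After 7 (insert_after(85)): list=[1, 85] cursor@1
After 8 (delete_current): list=[85] cursor@85

Answer: 85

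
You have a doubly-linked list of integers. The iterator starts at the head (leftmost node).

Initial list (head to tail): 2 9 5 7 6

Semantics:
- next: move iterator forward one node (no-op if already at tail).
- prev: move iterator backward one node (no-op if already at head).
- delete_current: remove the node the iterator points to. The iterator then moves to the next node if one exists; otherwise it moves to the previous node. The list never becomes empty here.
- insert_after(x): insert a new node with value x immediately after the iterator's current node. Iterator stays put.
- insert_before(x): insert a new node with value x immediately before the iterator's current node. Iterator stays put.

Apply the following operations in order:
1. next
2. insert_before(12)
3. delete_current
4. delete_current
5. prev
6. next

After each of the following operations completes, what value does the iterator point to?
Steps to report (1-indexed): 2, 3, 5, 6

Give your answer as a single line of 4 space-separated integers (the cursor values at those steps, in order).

After 1 (next): list=[2, 9, 5, 7, 6] cursor@9
After 2 (insert_before(12)): list=[2, 12, 9, 5, 7, 6] cursor@9
After 3 (delete_current): list=[2, 12, 5, 7, 6] cursor@5
After 4 (delete_current): list=[2, 12, 7, 6] cursor@7
After 5 (prev): list=[2, 12, 7, 6] cursor@12
After 6 (next): list=[2, 12, 7, 6] cursor@7

Answer: 9 5 12 7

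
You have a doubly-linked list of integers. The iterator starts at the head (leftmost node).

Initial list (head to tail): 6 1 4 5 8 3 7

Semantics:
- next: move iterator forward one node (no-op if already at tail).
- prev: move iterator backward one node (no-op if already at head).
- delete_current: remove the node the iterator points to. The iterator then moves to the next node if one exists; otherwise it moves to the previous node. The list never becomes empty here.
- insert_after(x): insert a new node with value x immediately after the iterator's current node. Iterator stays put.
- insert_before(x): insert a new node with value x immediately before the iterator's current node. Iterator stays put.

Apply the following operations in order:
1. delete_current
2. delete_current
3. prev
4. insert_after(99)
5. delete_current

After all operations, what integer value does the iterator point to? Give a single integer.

Answer: 99

Derivation:
After 1 (delete_current): list=[1, 4, 5, 8, 3, 7] cursor@1
After 2 (delete_current): list=[4, 5, 8, 3, 7] cursor@4
After 3 (prev): list=[4, 5, 8, 3, 7] cursor@4
After 4 (insert_after(99)): list=[4, 99, 5, 8, 3, 7] cursor@4
After 5 (delete_current): list=[99, 5, 8, 3, 7] cursor@99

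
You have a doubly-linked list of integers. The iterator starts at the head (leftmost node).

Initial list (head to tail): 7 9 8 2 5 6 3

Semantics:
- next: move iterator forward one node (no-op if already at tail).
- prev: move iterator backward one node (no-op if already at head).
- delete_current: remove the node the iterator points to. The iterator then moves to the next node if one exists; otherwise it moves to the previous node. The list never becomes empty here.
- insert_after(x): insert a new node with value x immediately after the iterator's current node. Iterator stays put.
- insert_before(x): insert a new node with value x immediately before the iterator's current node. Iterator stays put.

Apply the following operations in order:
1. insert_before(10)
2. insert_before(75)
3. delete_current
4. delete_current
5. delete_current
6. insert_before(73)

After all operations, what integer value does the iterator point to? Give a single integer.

After 1 (insert_before(10)): list=[10, 7, 9, 8, 2, 5, 6, 3] cursor@7
After 2 (insert_before(75)): list=[10, 75, 7, 9, 8, 2, 5, 6, 3] cursor@7
After 3 (delete_current): list=[10, 75, 9, 8, 2, 5, 6, 3] cursor@9
After 4 (delete_current): list=[10, 75, 8, 2, 5, 6, 3] cursor@8
After 5 (delete_current): list=[10, 75, 2, 5, 6, 3] cursor@2
After 6 (insert_before(73)): list=[10, 75, 73, 2, 5, 6, 3] cursor@2

Answer: 2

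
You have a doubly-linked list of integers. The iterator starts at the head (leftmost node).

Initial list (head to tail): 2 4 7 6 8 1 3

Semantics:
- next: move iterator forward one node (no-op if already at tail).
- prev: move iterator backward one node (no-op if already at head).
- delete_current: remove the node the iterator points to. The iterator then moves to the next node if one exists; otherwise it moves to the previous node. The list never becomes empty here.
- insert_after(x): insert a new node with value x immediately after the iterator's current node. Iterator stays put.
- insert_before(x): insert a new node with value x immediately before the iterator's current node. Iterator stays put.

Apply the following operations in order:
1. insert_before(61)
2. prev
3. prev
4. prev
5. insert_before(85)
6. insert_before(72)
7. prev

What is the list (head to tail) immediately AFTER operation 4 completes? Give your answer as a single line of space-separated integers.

After 1 (insert_before(61)): list=[61, 2, 4, 7, 6, 8, 1, 3] cursor@2
After 2 (prev): list=[61, 2, 4, 7, 6, 8, 1, 3] cursor@61
After 3 (prev): list=[61, 2, 4, 7, 6, 8, 1, 3] cursor@61
After 4 (prev): list=[61, 2, 4, 7, 6, 8, 1, 3] cursor@61

Answer: 61 2 4 7 6 8 1 3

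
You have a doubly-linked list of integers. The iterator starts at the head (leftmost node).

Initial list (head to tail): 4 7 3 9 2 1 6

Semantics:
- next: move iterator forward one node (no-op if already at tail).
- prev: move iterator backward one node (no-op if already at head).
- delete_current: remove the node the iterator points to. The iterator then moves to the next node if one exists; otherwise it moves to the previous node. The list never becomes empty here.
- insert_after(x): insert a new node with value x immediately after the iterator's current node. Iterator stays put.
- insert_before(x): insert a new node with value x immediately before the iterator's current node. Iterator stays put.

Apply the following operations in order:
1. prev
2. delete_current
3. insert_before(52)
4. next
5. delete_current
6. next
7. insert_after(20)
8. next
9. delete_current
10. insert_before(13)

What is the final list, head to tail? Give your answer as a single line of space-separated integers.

After 1 (prev): list=[4, 7, 3, 9, 2, 1, 6] cursor@4
After 2 (delete_current): list=[7, 3, 9, 2, 1, 6] cursor@7
After 3 (insert_before(52)): list=[52, 7, 3, 9, 2, 1, 6] cursor@7
After 4 (next): list=[52, 7, 3, 9, 2, 1, 6] cursor@3
After 5 (delete_current): list=[52, 7, 9, 2, 1, 6] cursor@9
After 6 (next): list=[52, 7, 9, 2, 1, 6] cursor@2
After 7 (insert_after(20)): list=[52, 7, 9, 2, 20, 1, 6] cursor@2
After 8 (next): list=[52, 7, 9, 2, 20, 1, 6] cursor@20
After 9 (delete_current): list=[52, 7, 9, 2, 1, 6] cursor@1
After 10 (insert_before(13)): list=[52, 7, 9, 2, 13, 1, 6] cursor@1

Answer: 52 7 9 2 13 1 6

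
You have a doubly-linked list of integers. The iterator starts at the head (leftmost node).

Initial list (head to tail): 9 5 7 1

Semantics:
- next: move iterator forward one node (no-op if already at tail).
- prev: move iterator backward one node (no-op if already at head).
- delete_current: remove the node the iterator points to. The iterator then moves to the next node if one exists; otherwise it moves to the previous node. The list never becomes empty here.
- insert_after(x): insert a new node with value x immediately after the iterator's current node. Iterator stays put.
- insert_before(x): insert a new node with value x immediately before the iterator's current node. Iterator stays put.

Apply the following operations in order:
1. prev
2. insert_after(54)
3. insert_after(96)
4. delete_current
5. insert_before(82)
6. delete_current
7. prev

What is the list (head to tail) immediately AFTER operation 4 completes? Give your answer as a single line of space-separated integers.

After 1 (prev): list=[9, 5, 7, 1] cursor@9
After 2 (insert_after(54)): list=[9, 54, 5, 7, 1] cursor@9
After 3 (insert_after(96)): list=[9, 96, 54, 5, 7, 1] cursor@9
After 4 (delete_current): list=[96, 54, 5, 7, 1] cursor@96

Answer: 96 54 5 7 1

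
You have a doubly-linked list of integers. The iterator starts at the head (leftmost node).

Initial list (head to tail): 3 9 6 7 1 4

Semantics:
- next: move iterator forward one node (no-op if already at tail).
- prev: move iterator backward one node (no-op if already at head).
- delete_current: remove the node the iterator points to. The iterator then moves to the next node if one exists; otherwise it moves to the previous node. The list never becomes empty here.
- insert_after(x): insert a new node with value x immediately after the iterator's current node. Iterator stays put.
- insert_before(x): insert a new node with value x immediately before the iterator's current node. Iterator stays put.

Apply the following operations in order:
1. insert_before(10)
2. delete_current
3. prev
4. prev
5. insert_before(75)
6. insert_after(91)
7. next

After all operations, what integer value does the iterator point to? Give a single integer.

Answer: 91

Derivation:
After 1 (insert_before(10)): list=[10, 3, 9, 6, 7, 1, 4] cursor@3
After 2 (delete_current): list=[10, 9, 6, 7, 1, 4] cursor@9
After 3 (prev): list=[10, 9, 6, 7, 1, 4] cursor@10
After 4 (prev): list=[10, 9, 6, 7, 1, 4] cursor@10
After 5 (insert_before(75)): list=[75, 10, 9, 6, 7, 1, 4] cursor@10
After 6 (insert_after(91)): list=[75, 10, 91, 9, 6, 7, 1, 4] cursor@10
After 7 (next): list=[75, 10, 91, 9, 6, 7, 1, 4] cursor@91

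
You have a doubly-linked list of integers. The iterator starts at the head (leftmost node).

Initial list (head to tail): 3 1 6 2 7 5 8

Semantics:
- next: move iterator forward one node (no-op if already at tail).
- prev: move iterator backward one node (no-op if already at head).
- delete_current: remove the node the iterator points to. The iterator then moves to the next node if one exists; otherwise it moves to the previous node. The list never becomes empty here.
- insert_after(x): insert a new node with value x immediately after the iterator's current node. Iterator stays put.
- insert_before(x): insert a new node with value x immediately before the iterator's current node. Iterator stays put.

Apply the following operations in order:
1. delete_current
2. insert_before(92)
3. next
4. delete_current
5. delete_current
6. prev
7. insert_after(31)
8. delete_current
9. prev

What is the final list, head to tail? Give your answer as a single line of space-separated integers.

Answer: 92 31 7 5 8

Derivation:
After 1 (delete_current): list=[1, 6, 2, 7, 5, 8] cursor@1
After 2 (insert_before(92)): list=[92, 1, 6, 2, 7, 5, 8] cursor@1
After 3 (next): list=[92, 1, 6, 2, 7, 5, 8] cursor@6
After 4 (delete_current): list=[92, 1, 2, 7, 5, 8] cursor@2
After 5 (delete_current): list=[92, 1, 7, 5, 8] cursor@7
After 6 (prev): list=[92, 1, 7, 5, 8] cursor@1
After 7 (insert_after(31)): list=[92, 1, 31, 7, 5, 8] cursor@1
After 8 (delete_current): list=[92, 31, 7, 5, 8] cursor@31
After 9 (prev): list=[92, 31, 7, 5, 8] cursor@92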